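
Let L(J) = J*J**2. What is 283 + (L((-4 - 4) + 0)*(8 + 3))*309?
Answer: -1740005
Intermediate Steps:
L(J) = J**3
283 + (L((-4 - 4) + 0)*(8 + 3))*309 = 283 + (((-4 - 4) + 0)**3*(8 + 3))*309 = 283 + ((-8 + 0)**3*11)*309 = 283 + ((-8)**3*11)*309 = 283 - 512*11*309 = 283 - 5632*309 = 283 - 1740288 = -1740005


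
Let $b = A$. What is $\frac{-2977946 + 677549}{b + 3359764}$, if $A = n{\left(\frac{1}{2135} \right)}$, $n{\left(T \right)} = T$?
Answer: $- \frac{1637115865}{2391032047} \approx -0.68469$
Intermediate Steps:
$A = \frac{1}{2135} \approx 0.00046838$
$b = \frac{1}{2135} \approx 0.00046838$
$\frac{-2977946 + 677549}{b + 3359764} = \frac{-2977946 + 677549}{\frac{1}{2135} + 3359764} = - \frac{2300397}{\frac{7173096141}{2135}} = \left(-2300397\right) \frac{2135}{7173096141} = - \frac{1637115865}{2391032047}$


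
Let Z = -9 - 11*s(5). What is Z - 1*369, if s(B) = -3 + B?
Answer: -400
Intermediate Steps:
Z = -31 (Z = -9 - 11*(-3 + 5) = -9 - 11*2 = -9 - 22 = -31)
Z - 1*369 = -31 - 1*369 = -31 - 369 = -400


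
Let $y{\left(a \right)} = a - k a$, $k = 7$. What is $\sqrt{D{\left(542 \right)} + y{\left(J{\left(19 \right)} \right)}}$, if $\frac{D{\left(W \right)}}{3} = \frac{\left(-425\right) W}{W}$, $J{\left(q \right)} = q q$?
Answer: $i \sqrt{3441} \approx 58.66 i$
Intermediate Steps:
$J{\left(q \right)} = q^{2}$
$y{\left(a \right)} = - 6 a$ ($y{\left(a \right)} = a - 7 a = - 6 a$)
$D{\left(W \right)} = -1275$ ($D{\left(W \right)} = 3 \frac{\left(-425\right) W}{W} = 3 \left(-425\right) = -1275$)
$\sqrt{D{\left(542 \right)} + y{\left(J{\left(19 \right)} \right)}} = \sqrt{-1275 - 6 \cdot 19^{2}} = \sqrt{-1275 - 2166} = \sqrt{-3441} = i \sqrt{3441}$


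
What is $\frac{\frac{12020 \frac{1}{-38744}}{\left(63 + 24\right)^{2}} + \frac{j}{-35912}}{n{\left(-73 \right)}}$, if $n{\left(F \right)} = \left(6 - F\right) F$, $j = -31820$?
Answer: $- \frac{145795148270}{948970104666021} \approx -0.00015364$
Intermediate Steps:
$n{\left(F \right)} = F \left(6 - F\right)$
$\frac{\frac{12020 \frac{1}{-38744}}{\left(63 + 24\right)^{2}} + \frac{j}{-35912}}{n{\left(-73 \right)}} = \frac{\frac{12020 \frac{1}{-38744}}{\left(63 + 24\right)^{2}} - \frac{31820}{-35912}}{\left(-73\right) \left(6 - -73\right)} = \frac{\frac{12020 \left(- \frac{1}{38744}\right)}{87^{2}} - - \frac{7955}{8978}}{\left(-73\right) \left(6 + 73\right)} = \frac{- \frac{3005}{9686 \cdot 7569} + \frac{7955}{8978}}{\left(-73\right) 79} = \frac{\left(- \frac{3005}{9686}\right) \frac{1}{7569} + \frac{7955}{8978}}{-5767} = \left(- \frac{3005}{73313334} + \frac{7955}{8978}\right) \left(- \frac{1}{5767}\right) = \frac{145795148270}{164551778163} \left(- \frac{1}{5767}\right) = - \frac{145795148270}{948970104666021}$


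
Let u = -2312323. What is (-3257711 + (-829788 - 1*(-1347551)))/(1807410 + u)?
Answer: 2739948/504913 ≈ 5.4266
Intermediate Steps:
(-3257711 + (-829788 - 1*(-1347551)))/(1807410 + u) = (-3257711 + (-829788 - 1*(-1347551)))/(1807410 - 2312323) = (-3257711 + (-829788 + 1347551))/(-504913) = (-3257711 + 517763)*(-1/504913) = -2739948*(-1/504913) = 2739948/504913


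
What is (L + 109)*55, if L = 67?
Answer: 9680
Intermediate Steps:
(L + 109)*55 = (67 + 109)*55 = 176*55 = 9680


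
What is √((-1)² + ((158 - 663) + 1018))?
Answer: √514 ≈ 22.672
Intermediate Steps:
√((-1)² + ((158 - 663) + 1018)) = √(1 + (-505 + 1018)) = √(1 + 513) = √514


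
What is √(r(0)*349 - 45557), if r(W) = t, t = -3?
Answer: 2*I*√11651 ≈ 215.88*I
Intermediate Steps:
r(W) = -3
√(r(0)*349 - 45557) = √(-3*349 - 45557) = √(-1047 - 45557) = √(-46604) = 2*I*√11651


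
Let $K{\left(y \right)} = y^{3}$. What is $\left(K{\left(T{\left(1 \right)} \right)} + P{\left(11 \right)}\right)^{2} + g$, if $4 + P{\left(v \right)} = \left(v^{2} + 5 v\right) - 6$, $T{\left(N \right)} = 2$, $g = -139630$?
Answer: $-109354$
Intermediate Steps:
$P{\left(v \right)} = -10 + v^{2} + 5 v$ ($P{\left(v \right)} = -4 - \left(6 - v^{2} - 5 v\right) = -4 + \left(-6 + v^{2} + 5 v\right) = -10 + v^{2} + 5 v$)
$\left(K{\left(T{\left(1 \right)} \right)} + P{\left(11 \right)}\right)^{2} + g = \left(2^{3} + \left(-10 + 11^{2} + 5 \cdot 11\right)\right)^{2} - 139630 = \left(8 + \left(-10 + 121 + 55\right)\right)^{2} - 139630 = \left(8 + 166\right)^{2} - 139630 = 174^{2} - 139630 = 30276 - 139630 = -109354$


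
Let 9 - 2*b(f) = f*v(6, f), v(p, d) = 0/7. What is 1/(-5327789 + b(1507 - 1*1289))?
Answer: -2/10655569 ≈ -1.8770e-7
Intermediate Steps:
v(p, d) = 0 (v(p, d) = 0*(1/7) = 0)
b(f) = 9/2 (b(f) = 9/2 - f*0/2 = 9/2 - 1/2*0 = 9/2 + 0 = 9/2)
1/(-5327789 + b(1507 - 1*1289)) = 1/(-5327789 + 9/2) = 1/(-10655569/2) = -2/10655569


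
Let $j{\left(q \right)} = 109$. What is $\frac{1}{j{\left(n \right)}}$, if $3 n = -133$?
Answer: $\frac{1}{109} \approx 0.0091743$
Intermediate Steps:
$n = - \frac{133}{3}$ ($n = \frac{1}{3} \left(-133\right) = - \frac{133}{3} \approx -44.333$)
$\frac{1}{j{\left(n \right)}} = \frac{1}{109}$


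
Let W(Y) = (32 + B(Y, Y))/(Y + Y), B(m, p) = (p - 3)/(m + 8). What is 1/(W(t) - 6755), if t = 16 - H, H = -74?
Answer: -17640/119154977 ≈ -0.00014804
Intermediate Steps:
B(m, p) = (-3 + p)/(8 + m)
t = 90 (t = 16 - 1*(-74) = 16 + 74 = 90)
W(Y) = (32 + (-3 + Y)/(8 + Y))/(2*Y) (W(Y) = (32 + (-3 + Y)/(8 + Y))/(Y + Y) = (32 + (-3 + Y)/(8 + Y))/((2*Y)) = (32 + (-3 + Y)/(8 + Y))*(1/(2*Y)) = (32 + (-3 + Y)/(8 + Y))/(2*Y))
1/(W(t) - 6755) = 1/((11/2)*(23 + 3*90)/(90*(8 + 90)) - 6755) = 1/((11/2)*(1/90)*(23 + 270)/98 - 6755) = 1/((11/2)*(1/90)*(1/98)*293 - 6755) = 1/(3223/17640 - 6755) = 1/(-119154977/17640) = -17640/119154977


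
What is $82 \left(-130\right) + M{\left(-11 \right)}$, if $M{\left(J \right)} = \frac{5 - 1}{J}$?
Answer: $- \frac{117264}{11} \approx -10660.0$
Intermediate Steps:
$M{\left(J \right)} = \frac{4}{J}$ ($M{\left(J \right)} = \frac{5 - 1}{J} = \frac{4}{J}$)
$82 \left(-130\right) + M{\left(-11 \right)} = 82 \left(-130\right) + \frac{4}{-11} = -10660 + 4 \left(- \frac{1}{11}\right) = -10660 - \frac{4}{11} = - \frac{117264}{11}$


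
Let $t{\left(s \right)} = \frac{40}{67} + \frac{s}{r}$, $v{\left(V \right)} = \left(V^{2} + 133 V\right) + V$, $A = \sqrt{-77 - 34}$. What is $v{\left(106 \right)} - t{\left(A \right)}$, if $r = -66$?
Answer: $\frac{1704440}{67} + \frac{i \sqrt{111}}{66} \approx 25439.0 + 0.15963 i$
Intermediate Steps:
$A = i \sqrt{111}$ ($A = \sqrt{-111} = i \sqrt{111} \approx 10.536 i$)
$v{\left(V \right)} = V^{2} + 134 V$
$t{\left(s \right)} = \frac{40}{67} - \frac{s}{66}$ ($t{\left(s \right)} = \frac{40}{67} + \frac{s}{-66} = 40 \cdot \frac{1}{67} + s \left(- \frac{1}{66}\right) = \frac{40}{67} - \frac{s}{66}$)
$v{\left(106 \right)} - t{\left(A \right)} = 106 \left(134 + 106\right) - \left(\frac{40}{67} - \frac{i \sqrt{111}}{66}\right) = 106 \cdot 240 - \left(\frac{40}{67} - \frac{i \sqrt{111}}{66}\right) = 25440 - \left(\frac{40}{67} - \frac{i \sqrt{111}}{66}\right) = \frac{1704440}{67} + \frac{i \sqrt{111}}{66}$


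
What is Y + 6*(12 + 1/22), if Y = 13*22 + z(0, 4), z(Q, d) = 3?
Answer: 3974/11 ≈ 361.27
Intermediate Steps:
Y = 289 (Y = 13*22 + 3 = 286 + 3 = 289)
Y + 6*(12 + 1/22) = 289 + 6*(12 + 1/22) = 289 + 6*(265/22) = 289 + 795/11 = 3974/11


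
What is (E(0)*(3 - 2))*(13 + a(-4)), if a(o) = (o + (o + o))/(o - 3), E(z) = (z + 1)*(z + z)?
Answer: 0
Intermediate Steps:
E(z) = 2*z*(1 + z) (E(z) = (1 + z)*(2*z) = 2*z*(1 + z))
a(o) = 3*o/(-3 + o) (a(o) = (o + 2*o)/(-3 + o) = (3*o)/(-3 + o) = 3*o/(-3 + o))
(E(0)*(3 - 2))*(13 + a(-4)) = ((2*0*(1 + 0))*(3 - 2))*(13 + 3*(-4)/(-3 - 4)) = ((2*0*1)*1)*(13 + 3*(-4)/(-7)) = (0*1)*(13 + 3*(-4)*(-⅐)) = 0*(13 + 12/7) = 0*(103/7) = 0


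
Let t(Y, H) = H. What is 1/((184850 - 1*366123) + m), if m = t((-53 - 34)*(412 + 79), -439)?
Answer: -1/181712 ≈ -5.5032e-6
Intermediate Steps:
m = -439
1/((184850 - 1*366123) + m) = 1/((184850 - 1*366123) - 439) = 1/((184850 - 366123) - 439) = 1/(-181273 - 439) = 1/(-181712) = -1/181712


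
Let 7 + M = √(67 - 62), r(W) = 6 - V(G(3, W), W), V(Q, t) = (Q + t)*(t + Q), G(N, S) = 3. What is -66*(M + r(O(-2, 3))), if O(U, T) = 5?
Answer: 4290 - 66*√5 ≈ 4142.4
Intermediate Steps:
V(Q, t) = (Q + t)² (V(Q, t) = (Q + t)*(Q + t) = (Q + t)²)
r(W) = 6 - (3 + W)²
M = -7 + √5 (M = -7 + √(67 - 62) = -7 + √5 ≈ -4.7639)
-66*(M + r(O(-2, 3))) = -66*((-7 + √5) + (6 - (3 + 5)²)) = -66*((-7 + √5) + (6 - 1*8²)) = -66*((-7 + √5) + (6 - 1*64)) = -66*((-7 + √5) + (6 - 64)) = -66*((-7 + √5) - 58) = -66*(-65 + √5) = 4290 - 66*√5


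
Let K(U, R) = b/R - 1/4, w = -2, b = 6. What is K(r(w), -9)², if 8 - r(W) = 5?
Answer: 121/144 ≈ 0.84028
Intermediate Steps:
r(W) = 3 (r(W) = 8 - 1*5 = 8 - 5 = 3)
K(U, R) = -¼ + 6/R (K(U, R) = 6/R - 1/4 = 6/R - 1*¼ = 6/R - ¼ = -¼ + 6/R)
K(r(w), -9)² = ((¼)*(24 - 1*(-9))/(-9))² = ((¼)*(-⅑)*(24 + 9))² = ((¼)*(-⅑)*33)² = (-11/12)² = 121/144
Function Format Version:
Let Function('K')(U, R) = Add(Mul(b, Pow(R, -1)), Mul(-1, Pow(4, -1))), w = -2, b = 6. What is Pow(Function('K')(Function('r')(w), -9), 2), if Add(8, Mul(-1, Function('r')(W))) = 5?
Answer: Rational(121, 144) ≈ 0.84028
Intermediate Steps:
Function('r')(W) = 3 (Function('r')(W) = Add(8, Mul(-1, 5)) = Add(8, -5) = 3)
Function('K')(U, R) = Add(Rational(-1, 4), Mul(6, Pow(R, -1))) (Function('K')(U, R) = Add(Mul(6, Pow(R, -1)), Mul(-1, Pow(4, -1))) = Add(Mul(6, Pow(R, -1)), Mul(-1, Rational(1, 4))) = Add(Mul(6, Pow(R, -1)), Rational(-1, 4)) = Add(Rational(-1, 4), Mul(6, Pow(R, -1))))
Pow(Function('K')(Function('r')(w), -9), 2) = Pow(Mul(Rational(1, 4), Pow(-9, -1), Add(24, Mul(-1, -9))), 2) = Pow(Mul(Rational(1, 4), Rational(-1, 9), Add(24, 9)), 2) = Pow(Mul(Rational(1, 4), Rational(-1, 9), 33), 2) = Pow(Rational(-11, 12), 2) = Rational(121, 144)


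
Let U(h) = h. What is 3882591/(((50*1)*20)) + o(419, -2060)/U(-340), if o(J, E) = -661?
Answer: 66037097/17000 ≈ 3884.5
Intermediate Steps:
3882591/(((50*1)*20)) + o(419, -2060)/U(-340) = 3882591/(((50*1)*20)) - 661/(-340) = 3882591/((50*20)) - 661*(-1/340) = 3882591/1000 + 661/340 = 66037097/17000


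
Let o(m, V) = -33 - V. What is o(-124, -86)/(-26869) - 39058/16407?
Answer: -1050318973/440839683 ≈ -2.3825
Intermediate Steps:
o(-124, -86)/(-26869) - 39058/16407 = (-33 - 1*(-86))/(-26869) - 39058/16407 = (-33 + 86)*(-1/26869) - 39058*1/16407 = 53*(-1/26869) - 39058/16407 = -53/26869 - 39058/16407 = -1050318973/440839683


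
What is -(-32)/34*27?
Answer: 432/17 ≈ 25.412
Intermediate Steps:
-(-32)/34*27 = -32*(-1/34)*27 = (16/17)*27 = 432/17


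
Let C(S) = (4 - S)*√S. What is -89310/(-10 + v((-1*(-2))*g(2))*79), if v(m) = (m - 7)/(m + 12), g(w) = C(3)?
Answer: 795216240/395797 + 268108620*√3/395797 ≈ 3182.4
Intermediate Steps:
C(S) = √S*(4 - S)
g(w) = √3 (g(w) = √3*(4 - 1*3) = √3*(4 - 3) = √3*1 = √3)
v(m) = (-7 + m)/(12 + m)
-89310/(-10 + v((-1*(-2))*g(2))*79) = -89310/(-10 + ((-7 + (-1*(-2))*√3)/(12 + (-1*(-2))*√3))*79) = -89310/(-10 + ((-7 + 2*√3)/(12 + 2*√3))*79) = -89310/(-10 + 79*(-7 + 2*√3)/(12 + 2*√3))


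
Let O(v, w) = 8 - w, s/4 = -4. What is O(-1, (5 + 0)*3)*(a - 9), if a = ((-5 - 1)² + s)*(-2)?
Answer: 343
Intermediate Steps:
s = -16 (s = 4*(-4) = -16)
a = -40 (a = ((-5 - 1)² - 16)*(-2) = ((-6)² - 16)*(-2) = (36 - 16)*(-2) = 20*(-2) = -40)
O(-1, (5 + 0)*3)*(a - 9) = (8 - (5 + 0)*3)*(-40 - 9) = (8 - 5*3)*(-49) = (8 - 1*15)*(-49) = (8 - 15)*(-49) = -7*(-49) = 343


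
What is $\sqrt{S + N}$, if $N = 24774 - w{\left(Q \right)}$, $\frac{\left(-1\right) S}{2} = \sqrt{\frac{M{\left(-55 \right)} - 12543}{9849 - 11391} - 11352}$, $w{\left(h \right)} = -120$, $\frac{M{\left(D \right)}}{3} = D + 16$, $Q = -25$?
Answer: $\frac{\sqrt{1644223806 - 514 i \sqrt{749245978}}}{257} \approx 157.78 - 0.67504 i$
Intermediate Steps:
$M{\left(D \right)} = 48 + 3 D$ ($M{\left(D \right)} = 3 \left(D + 16\right) = 3 \left(16 + D\right) = 48 + 3 D$)
$S = - \frac{2 i \sqrt{749245978}}{257}$ ($S = - 2 \sqrt{\frac{\left(48 + 3 \left(-55\right)\right) - 12543}{9849 - 11391} - 11352} = - 2 \sqrt{\frac{\left(48 - 165\right) - 12543}{-1542} - 11352} = - 2 \sqrt{\left(-117 - 12543\right) \left(- \frac{1}{1542}\right) - 11352} = - 2 \sqrt{\left(-12660\right) \left(- \frac{1}{1542}\right) - 11352} = - 2 \sqrt{\frac{2110}{257} - 11352} = - 2 \sqrt{- \frac{2915354}{257}} = - 2 \frac{i \sqrt{749245978}}{257} = - \frac{2 i \sqrt{749245978}}{257} \approx - 213.01 i$)
$N = 24894$ ($N = 24774 - -120 = 24774 + 120 = 24894$)
$\sqrt{S + N} = \sqrt{- \frac{2 i \sqrt{749245978}}{257} + 24894} = \sqrt{24894 - \frac{2 i \sqrt{749245978}}{257}}$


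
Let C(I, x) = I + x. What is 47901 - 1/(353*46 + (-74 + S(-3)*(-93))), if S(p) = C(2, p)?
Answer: 778726556/16257 ≈ 47901.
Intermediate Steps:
S(p) = 2 + p
47901 - 1/(353*46 + (-74 + S(-3)*(-93))) = 47901 - 1/(353*46 + (-74 + (2 - 3)*(-93))) = 47901 - 1/(16238 + (-74 - 1*(-93))) = 47901 - 1/(16238 + (-74 + 93)) = 47901 - 1/(16238 + 19) = 47901 - 1/16257 = 778726556/16257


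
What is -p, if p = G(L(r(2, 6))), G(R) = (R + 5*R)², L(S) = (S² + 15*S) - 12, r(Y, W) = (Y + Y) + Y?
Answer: -467856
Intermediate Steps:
r(Y, W) = 3*Y (r(Y, W) = 2*Y + Y = 3*Y)
L(S) = -12 + S² + 15*S
G(R) = 36*R² (G(R) = (6*R)² = 36*R²)
p = 467856 (p = 36*(-12 + (3*2)² + 15*(3*2))² = 36*(-12 + 6² + 15*6)² = 36*(-12 + 36 + 90)² = 36*114² = 36*12996 = 467856)
-p = -1*467856 = -467856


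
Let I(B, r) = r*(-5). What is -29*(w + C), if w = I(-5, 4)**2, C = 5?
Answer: -11745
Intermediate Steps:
I(B, r) = -5*r
w = 400 (w = (-5*4)**2 = (-20)**2 = 400)
-29*(w + C) = -29*(400 + 5) = -29*405 = -11745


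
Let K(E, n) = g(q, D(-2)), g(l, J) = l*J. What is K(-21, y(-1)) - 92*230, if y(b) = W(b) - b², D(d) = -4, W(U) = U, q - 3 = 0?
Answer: -21172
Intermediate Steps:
q = 3 (q = 3 + 0 = 3)
g(l, J) = J*l
y(b) = b - b²
K(E, n) = -12 (K(E, n) = -4*3 = -12)
K(-21, y(-1)) - 92*230 = -12 - 92*230 = -12 - 21160 = -21172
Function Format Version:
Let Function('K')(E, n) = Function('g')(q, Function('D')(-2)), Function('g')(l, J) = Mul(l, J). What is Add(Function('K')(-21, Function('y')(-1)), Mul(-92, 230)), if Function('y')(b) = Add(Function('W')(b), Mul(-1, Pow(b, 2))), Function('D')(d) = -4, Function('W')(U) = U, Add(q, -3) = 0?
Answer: -21172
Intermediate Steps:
q = 3 (q = Add(3, 0) = 3)
Function('g')(l, J) = Mul(J, l)
Function('y')(b) = Add(b, Mul(-1, Pow(b, 2)))
Function('K')(E, n) = -12 (Function('K')(E, n) = Mul(-4, 3) = -12)
Add(Function('K')(-21, Function('y')(-1)), Mul(-92, 230)) = Add(-12, Mul(-92, 230)) = Add(-12, -21160) = -21172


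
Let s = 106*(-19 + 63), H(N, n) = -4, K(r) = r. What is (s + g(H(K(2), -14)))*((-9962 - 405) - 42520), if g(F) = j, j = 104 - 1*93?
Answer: -247246725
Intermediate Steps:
j = 11 (j = 104 - 93 = 11)
s = 4664 (s = 106*44 = 4664)
g(F) = 11
(s + g(H(K(2), -14)))*((-9962 - 405) - 42520) = (4664 + 11)*((-9962 - 405) - 42520) = 4675*(-10367 - 42520) = 4675*(-52887) = -247246725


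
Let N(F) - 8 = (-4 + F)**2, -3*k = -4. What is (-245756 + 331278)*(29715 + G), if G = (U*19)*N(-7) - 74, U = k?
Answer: 2814443498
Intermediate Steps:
k = 4/3 (k = -1/3*(-4) = 4/3 ≈ 1.3333)
U = 4/3 ≈ 1.3333
N(F) = 8 + (-4 + F)**2
G = 3194 (G = ((4/3)*19)*(8 + (-4 - 7)**2) - 74 = 76*(8 + (-11)**2)/3 - 74 = 76*(8 + 121)/3 - 74 = (76/3)*129 - 74 = 3268 - 74 = 3194)
(-245756 + 331278)*(29715 + G) = (-245756 + 331278)*(29715 + 3194) = 85522*32909 = 2814443498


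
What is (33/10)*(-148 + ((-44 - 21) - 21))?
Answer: -3861/5 ≈ -772.20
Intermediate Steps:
(33/10)*(-148 + ((-44 - 21) - 21)) = (33*(⅒))*(-148 + (-65 - 21)) = 33*(-148 - 86)/10 = (33/10)*(-234) = -3861/5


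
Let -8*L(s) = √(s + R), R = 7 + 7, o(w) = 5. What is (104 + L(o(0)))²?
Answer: (832 - √19)²/64 ≈ 10703.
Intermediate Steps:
R = 14
L(s) = -√(14 + s)/8 (L(s) = -√(s + 14)/8 = -√(14 + s)/8)
(104 + L(o(0)))² = (104 - √(14 + 5)/8)² = (104 - √19/8)²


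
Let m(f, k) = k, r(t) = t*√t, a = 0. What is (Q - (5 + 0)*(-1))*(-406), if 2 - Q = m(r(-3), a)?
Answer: -2842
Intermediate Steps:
r(t) = t^(3/2)
Q = 2 (Q = 2 - 1*0 = 2 + 0 = 2)
(Q - (5 + 0)*(-1))*(-406) = (2 - (5 + 0)*(-1))*(-406) = (2 - 5*(-1))*(-406) = (2 - 1*(-5))*(-406) = (2 + 5)*(-406) = 7*(-406) = -2842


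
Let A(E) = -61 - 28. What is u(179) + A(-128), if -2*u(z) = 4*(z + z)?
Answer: -805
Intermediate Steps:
u(z) = -4*z (u(z) = -2*(z + z) = -2*2*z = -4*z)
A(E) = -89
u(179) + A(-128) = -4*179 - 89 = -716 - 89 = -805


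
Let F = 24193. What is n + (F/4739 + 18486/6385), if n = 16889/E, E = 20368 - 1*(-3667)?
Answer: 253174711476/29090536321 ≈ 8.7030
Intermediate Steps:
E = 24035 (E = 20368 + 3667 = 24035)
n = 16889/24035 ≈ 0.70268
n + (F/4739 + 18486/6385) = 16889/24035 + (24193/4739 + 18486/6385) = 16889/24035 + 242077459/30258515 = 253174711476/29090536321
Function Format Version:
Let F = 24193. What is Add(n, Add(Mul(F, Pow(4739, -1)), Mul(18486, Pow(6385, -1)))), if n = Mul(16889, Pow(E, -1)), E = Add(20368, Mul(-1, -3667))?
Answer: Rational(253174711476, 29090536321) ≈ 8.7030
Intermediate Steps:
E = 24035 (E = Add(20368, 3667) = 24035)
n = Rational(16889, 24035) (n = Mul(16889, Pow(24035, -1)) = Mul(16889, Rational(1, 24035)) = Rational(16889, 24035) ≈ 0.70268)
Add(n, Add(Mul(F, Pow(4739, -1)), Mul(18486, Pow(6385, -1)))) = Add(Rational(16889, 24035), Add(Mul(24193, Pow(4739, -1)), Mul(18486, Pow(6385, -1)))) = Add(Rational(16889, 24035), Add(Mul(24193, Rational(1, 4739)), Mul(18486, Rational(1, 6385)))) = Add(Rational(16889, 24035), Add(Rational(24193, 4739), Rational(18486, 6385))) = Add(Rational(16889, 24035), Rational(242077459, 30258515)) = Rational(253174711476, 29090536321)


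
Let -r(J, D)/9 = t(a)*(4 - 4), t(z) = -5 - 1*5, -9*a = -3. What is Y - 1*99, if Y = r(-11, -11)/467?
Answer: -99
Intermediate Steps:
a = ⅓ (a = -⅑*(-3) = ⅓ ≈ 0.33333)
t(z) = -10 (t(z) = -5 - 5 = -10)
r(J, D) = 0 (r(J, D) = -(-90)*(4 - 4) = -(-90)*0 = -9*0 = 0)
Y = 0 (Y = 0/467 = 0*(1/467) = 0)
Y - 1*99 = 0 - 1*99 = 0 - 99 = -99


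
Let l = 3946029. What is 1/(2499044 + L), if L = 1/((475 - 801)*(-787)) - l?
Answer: -256562/371241365569 ≈ -6.9109e-7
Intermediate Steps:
L = -1012401092297/256562 (L = 1/((475 - 801)*(-787)) - 1*3946029 = 1/(-326*(-787)) - 3946029 = 1/256562 - 3946029 = -1012401092297/256562 ≈ -3.9460e+6)
1/(2499044 + L) = 1/(2499044 - 1012401092297/256562) = 1/(-371241365569/256562) = -256562/371241365569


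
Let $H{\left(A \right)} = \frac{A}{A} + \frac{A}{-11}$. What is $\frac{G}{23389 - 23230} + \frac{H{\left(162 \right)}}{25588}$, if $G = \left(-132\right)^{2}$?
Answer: $\frac{1634758141}{14917804} \approx 109.58$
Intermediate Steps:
$H{\left(A \right)} = 1 - \frac{A}{11}$ ($H{\left(A \right)} = 1 + A \left(- \frac{1}{11}\right) = 1 - \frac{A}{11}$)
$G = 17424$
$\frac{G}{23389 - 23230} + \frac{H{\left(162 \right)}}{25588} = \frac{17424}{23389 - 23230} + \frac{1 - \frac{162}{11}}{25588} = \frac{17424}{23389 - 23230} + \left(1 - \frac{162}{11}\right) \frac{1}{25588} = \frac{17424}{159} - \frac{151}{281468} = 17424 \cdot \frac{1}{159} - \frac{151}{281468} = \frac{5808}{53} - \frac{151}{281468} = \frac{1634758141}{14917804}$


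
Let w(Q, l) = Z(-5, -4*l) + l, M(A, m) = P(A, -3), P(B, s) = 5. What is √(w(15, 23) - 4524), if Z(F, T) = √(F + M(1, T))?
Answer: I*√4501 ≈ 67.089*I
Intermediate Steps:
M(A, m) = 5
Z(F, T) = √(5 + F) (Z(F, T) = √(F + 5) = √(5 + F))
w(Q, l) = l (w(Q, l) = √(5 - 5) + l = √0 + l = 0 + l = l)
√(w(15, 23) - 4524) = √(23 - 4524) = √(-4501) = I*√4501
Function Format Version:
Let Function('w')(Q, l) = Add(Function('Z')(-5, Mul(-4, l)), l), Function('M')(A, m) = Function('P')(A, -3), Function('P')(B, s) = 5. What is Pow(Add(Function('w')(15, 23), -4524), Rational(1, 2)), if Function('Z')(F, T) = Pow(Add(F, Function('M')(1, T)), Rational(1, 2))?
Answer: Mul(I, Pow(4501, Rational(1, 2))) ≈ Mul(67.089, I)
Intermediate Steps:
Function('M')(A, m) = 5
Function('Z')(F, T) = Pow(Add(5, F), Rational(1, 2)) (Function('Z')(F, T) = Pow(Add(F, 5), Rational(1, 2)) = Pow(Add(5, F), Rational(1, 2)))
Function('w')(Q, l) = l (Function('w')(Q, l) = Add(Pow(Add(5, -5), Rational(1, 2)), l) = Add(Pow(0, Rational(1, 2)), l) = Add(0, l) = l)
Pow(Add(Function('w')(15, 23), -4524), Rational(1, 2)) = Pow(Add(23, -4524), Rational(1, 2)) = Pow(-4501, Rational(1, 2)) = Mul(I, Pow(4501, Rational(1, 2)))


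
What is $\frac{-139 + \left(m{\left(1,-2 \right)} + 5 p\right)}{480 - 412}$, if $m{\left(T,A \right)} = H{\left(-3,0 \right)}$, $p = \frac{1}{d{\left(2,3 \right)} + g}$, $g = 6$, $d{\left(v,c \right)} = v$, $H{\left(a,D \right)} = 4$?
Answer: $- \frac{1075}{544} \approx -1.9761$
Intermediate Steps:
$p = \frac{1}{8}$ ($p = \frac{1}{2 + 6} = \frac{1}{8} \approx 0.125$)
$m{\left(T,A \right)} = 4$
$\frac{-139 + \left(m{\left(1,-2 \right)} + 5 p\right)}{480 - 412} = \frac{-139 + \left(4 + 5 \cdot \frac{1}{8}\right)}{480 - 412} = \frac{-139 + \left(4 + \frac{5}{8}\right)}{68} = \left(-139 + \frac{37}{8}\right) \frac{1}{68} = \left(- \frac{1075}{8}\right) \frac{1}{68} = - \frac{1075}{544}$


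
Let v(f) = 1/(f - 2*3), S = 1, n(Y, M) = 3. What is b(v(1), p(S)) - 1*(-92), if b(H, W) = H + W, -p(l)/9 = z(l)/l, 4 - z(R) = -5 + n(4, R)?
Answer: 189/5 ≈ 37.800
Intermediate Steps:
z(R) = 6 (z(R) = 4 - (-5 + 3) = 4 - 1*(-2) = 4 + 2 = 6)
v(f) = 1/(-6 + f) (v(f) = 1/(f - 6) = 1/(-6 + f))
p(l) = -54/l
b(v(1), p(S)) - 1*(-92) = (1/(-6 + 1) - 54/1) - 1*(-92) = (1/(-5) - 54*1) + 92 = (-⅕ - 54) + 92 = -271/5 + 92 = 189/5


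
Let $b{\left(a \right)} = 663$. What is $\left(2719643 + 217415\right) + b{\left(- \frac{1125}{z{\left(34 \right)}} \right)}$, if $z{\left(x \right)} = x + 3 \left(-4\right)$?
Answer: $2937721$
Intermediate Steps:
$z{\left(x \right)} = -12 + x$ ($z{\left(x \right)} = x - 12 = -12 + x$)
$\left(2719643 + 217415\right) + b{\left(- \frac{1125}{z{\left(34 \right)}} \right)} = \left(2719643 + 217415\right) + 663 = 2937058 + 663 = 2937721$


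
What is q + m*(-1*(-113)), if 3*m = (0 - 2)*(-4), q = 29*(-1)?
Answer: 817/3 ≈ 272.33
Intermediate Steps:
q = -29
m = 8/3 (m = ((0 - 2)*(-4))/3 = (-2*(-4))/3 = (1/3)*8 = 8/3 ≈ 2.6667)
q + m*(-1*(-113)) = -29 + 8*(-1*(-113))/3 = -29 + (8/3)*113 = -29 + 904/3 = 817/3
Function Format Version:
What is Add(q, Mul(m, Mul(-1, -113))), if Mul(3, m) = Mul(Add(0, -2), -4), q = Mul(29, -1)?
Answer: Rational(817, 3) ≈ 272.33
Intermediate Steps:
q = -29
m = Rational(8, 3) (m = Mul(Rational(1, 3), Mul(Add(0, -2), -4)) = Mul(Rational(1, 3), Mul(-2, -4)) = Mul(Rational(1, 3), 8) = Rational(8, 3) ≈ 2.6667)
Add(q, Mul(m, Mul(-1, -113))) = Add(-29, Mul(Rational(8, 3), Mul(-1, -113))) = Add(-29, Mul(Rational(8, 3), 113)) = Add(-29, Rational(904, 3)) = Rational(817, 3)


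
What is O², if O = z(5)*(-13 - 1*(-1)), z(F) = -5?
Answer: 3600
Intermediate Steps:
O = 60 (O = -5*(-13 - 1*(-1)) = -5*(-13 + 1) = -5*(-12) = 60)
O² = 60² = 3600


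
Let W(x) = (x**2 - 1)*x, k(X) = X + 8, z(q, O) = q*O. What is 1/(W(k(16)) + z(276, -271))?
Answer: -1/60996 ≈ -1.6395e-5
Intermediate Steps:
z(q, O) = O*q
k(X) = 8 + X
W(x) = x*(-1 + x**2) (W(x) = (-1 + x**2)*x = x*(-1 + x**2))
1/(W(k(16)) + z(276, -271)) = 1/(((8 + 16)**3 - (8 + 16)) - 271*276) = 1/((24**3 - 1*24) - 74796) = 1/((13824 - 24) - 74796) = 1/(13800 - 74796) = 1/(-60996) = -1/60996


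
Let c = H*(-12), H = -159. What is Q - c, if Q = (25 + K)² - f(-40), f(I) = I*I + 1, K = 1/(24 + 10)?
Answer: -3332203/1156 ≈ -2882.5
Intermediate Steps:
K = 1/34 ≈ 0.029412
f(I) = 1 + I² (f(I) = I² + 1 = 1 + I²)
c = 1908 (c = -159*(-12) = 1908)
Q = -1126555/1156 (Q = (25 + 1/34)² - (1 + (-40)²) = (851/34)² - (1 + 1600) = 724201/1156 - 1*1601 = 724201/1156 - 1601 = -1126555/1156 ≈ -974.53)
Q - c = -1126555/1156 - 1*1908 = -1126555/1156 - 1908 = -3332203/1156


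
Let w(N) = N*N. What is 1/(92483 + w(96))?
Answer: 1/101699 ≈ 9.8329e-6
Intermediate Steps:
w(N) = N**2
1/(92483 + w(96)) = 1/(92483 + 96**2) = 1/(92483 + 9216) = 1/101699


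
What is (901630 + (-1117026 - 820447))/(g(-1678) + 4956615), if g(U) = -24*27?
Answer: -345281/1651989 ≈ -0.20901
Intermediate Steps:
g(U) = -648
(901630 + (-1117026 - 820447))/(g(-1678) + 4956615) = (901630 + (-1117026 - 820447))/(-648 + 4956615) = (901630 - 1937473)/4955967 = -1035843*1/4955967 = -345281/1651989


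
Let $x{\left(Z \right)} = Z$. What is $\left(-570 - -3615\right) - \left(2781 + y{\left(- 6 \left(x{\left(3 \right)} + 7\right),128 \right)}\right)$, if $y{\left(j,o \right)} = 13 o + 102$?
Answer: $-1502$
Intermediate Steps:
$y{\left(j,o \right)} = 102 + 13 o$
$\left(-570 - -3615\right) - \left(2781 + y{\left(- 6 \left(x{\left(3 \right)} + 7\right),128 \right)}\right) = \left(-570 - -3615\right) - \left(2883 + 1664\right) = \left(-570 + 3615\right) - 4547 = 3045 - 4547 = -1502$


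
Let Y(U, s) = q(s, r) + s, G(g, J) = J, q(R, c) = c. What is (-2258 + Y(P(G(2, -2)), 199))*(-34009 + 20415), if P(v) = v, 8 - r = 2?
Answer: 27908482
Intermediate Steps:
r = 6 (r = 8 - 1*2 = 8 - 2 = 6)
Y(U, s) = 6 + s
(-2258 + Y(P(G(2, -2)), 199))*(-34009 + 20415) = (-2258 + (6 + 199))*(-34009 + 20415) = (-2258 + 205)*(-13594) = -2053*(-13594) = 27908482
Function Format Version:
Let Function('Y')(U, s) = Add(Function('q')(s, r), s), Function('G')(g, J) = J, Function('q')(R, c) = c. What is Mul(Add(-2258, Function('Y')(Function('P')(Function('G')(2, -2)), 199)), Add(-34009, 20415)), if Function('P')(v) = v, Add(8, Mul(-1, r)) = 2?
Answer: 27908482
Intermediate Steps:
r = 6 (r = Add(8, Mul(-1, 2)) = Add(8, -2) = 6)
Function('Y')(U, s) = Add(6, s)
Mul(Add(-2258, Function('Y')(Function('P')(Function('G')(2, -2)), 199)), Add(-34009, 20415)) = Mul(Add(-2258, Add(6, 199)), Add(-34009, 20415)) = Mul(Add(-2258, 205), -13594) = Mul(-2053, -13594) = 27908482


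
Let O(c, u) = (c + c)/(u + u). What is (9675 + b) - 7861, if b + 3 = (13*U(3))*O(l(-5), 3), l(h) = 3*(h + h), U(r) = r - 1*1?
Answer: 1551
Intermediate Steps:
U(r) = -1 + r (U(r) = r - 1 = -1 + r)
l(h) = 6*h (l(h) = 3*(2*h) = 6*h)
O(c, u) = c/u (O(c, u) = (2*c)/((2*u)) = (2*c)*(1/(2*u)) = c/u)
b = -263 (b = -3 + (13*(-1 + 3))*((6*(-5))/3) = -3 + (13*2)*(-30*⅓) = -3 + 26*(-10) = -3 - 260 = -263)
(9675 + b) - 7861 = (9675 - 263) - 7861 = 9412 - 7861 = 1551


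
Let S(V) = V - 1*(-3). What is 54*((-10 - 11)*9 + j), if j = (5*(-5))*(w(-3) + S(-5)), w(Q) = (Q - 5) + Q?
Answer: 7344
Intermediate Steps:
w(Q) = -5 + 2*Q (w(Q) = (-5 + Q) + Q = -5 + 2*Q)
S(V) = 3 + V (S(V) = V + 3 = 3 + V)
j = 325 (j = (5*(-5))*((-5 + 2*(-3)) + (3 - 5)) = -25*((-5 - 6) - 2) = -25*(-11 - 2) = -25*(-13) = 325)
54*((-10 - 11)*9 + j) = 54*((-10 - 11)*9 + 325) = 54*(-21*9 + 325) = 54*(-189 + 325) = 54*136 = 7344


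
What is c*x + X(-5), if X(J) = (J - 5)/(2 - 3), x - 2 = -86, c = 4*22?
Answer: -7382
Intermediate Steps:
c = 88
x = -84 (x = 2 - 86 = -84)
X(J) = 5 - J (X(J) = (-5 + J)/(-1) = (-5 + J)*(-1) = 5 - J)
c*x + X(-5) = 88*(-84) + (5 - 1*(-5)) = -7392 + (5 + 5) = -7392 + 10 = -7382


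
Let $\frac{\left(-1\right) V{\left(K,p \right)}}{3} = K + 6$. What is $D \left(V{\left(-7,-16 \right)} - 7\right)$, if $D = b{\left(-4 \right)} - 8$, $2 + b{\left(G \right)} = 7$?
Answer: $12$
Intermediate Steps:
$b{\left(G \right)} = 5$ ($b{\left(G \right)} = -2 + 7 = 5$)
$V{\left(K,p \right)} = -18 - 3 K$ ($V{\left(K,p \right)} = - 3 \left(K + 6\right) = - 3 \left(6 + K\right) = -18 - 3 K$)
$D = -3$ ($D = 5 - 8 = -3$)
$D \left(V{\left(-7,-16 \right)} - 7\right) = - 3 \left(\left(-18 - -21\right) - 7\right) = - 3 \left(\left(-18 + 21\right) - 7\right) = - 3 \left(3 - 7\right) = \left(-3\right) \left(-4\right) = 12$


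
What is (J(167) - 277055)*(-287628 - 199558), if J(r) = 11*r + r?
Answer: 134000996486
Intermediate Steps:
J(r) = 12*r
(J(167) - 277055)*(-287628 - 199558) = (12*167 - 277055)*(-287628 - 199558) = (2004 - 277055)*(-487186) = -275051*(-487186) = 134000996486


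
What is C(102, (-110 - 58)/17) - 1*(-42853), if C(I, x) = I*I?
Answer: 53257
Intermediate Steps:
C(I, x) = I**2
C(102, (-110 - 58)/17) - 1*(-42853) = 102**2 - 1*(-42853) = 10404 + 42853 = 53257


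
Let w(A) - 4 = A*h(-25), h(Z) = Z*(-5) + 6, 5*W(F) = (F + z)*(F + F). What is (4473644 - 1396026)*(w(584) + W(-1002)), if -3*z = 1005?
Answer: 9423321622784/5 ≈ 1.8847e+12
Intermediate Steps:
z = -335 (z = -⅓*1005 = -335)
W(F) = 2*F*(-335 + F)/5 (W(F) = ((F - 335)*(F + F))/5 = ((-335 + F)*(2*F))/5 = (2*F*(-335 + F))/5 = 2*F*(-335 + F)/5)
h(Z) = 6 - 5*Z (h(Z) = -5*Z + 6 = 6 - 5*Z)
w(A) = 4 + 131*A (w(A) = 4 + A*(6 - 5*(-25)) = 4 + A*(6 + 125) = 4 + A*131 = 4 + 131*A)
(4473644 - 1396026)*(w(584) + W(-1002)) = (4473644 - 1396026)*((4 + 131*584) + (⅖)*(-1002)*(-335 - 1002)) = 3077618*((4 + 76504) + (⅖)*(-1002)*(-1337)) = 3077618*(76508 + 2679348/5) = 3077618*(3061888/5) = 9423321622784/5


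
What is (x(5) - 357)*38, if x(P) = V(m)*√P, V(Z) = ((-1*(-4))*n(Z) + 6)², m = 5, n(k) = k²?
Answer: -13566 + 426968*√5 ≈ 9.4116e+5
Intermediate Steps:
V(Z) = (6 + 4*Z²)² (V(Z) = ((-1*(-4))*Z² + 6)² = (4*Z² + 6)² = (6 + 4*Z²)²)
x(P) = 11236*√P (x(P) = (4*(3 + 2*5²)²)*√P = (4*(3 + 2*25)²)*√P = (4*(3 + 50)²)*√P = (4*53²)*√P = (4*2809)*√P = 11236*√P)
(x(5) - 357)*38 = (11236*√5 - 357)*38 = (-357 + 11236*√5)*38 = -13566 + 426968*√5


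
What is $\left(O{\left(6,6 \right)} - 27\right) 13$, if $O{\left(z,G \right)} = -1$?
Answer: $-364$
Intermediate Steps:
$\left(O{\left(6,6 \right)} - 27\right) 13 = \left(-1 - 27\right) 13 = \left(-28\right) 13 = -364$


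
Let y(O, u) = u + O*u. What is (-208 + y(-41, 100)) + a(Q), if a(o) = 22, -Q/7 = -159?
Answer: -4186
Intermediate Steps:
Q = 1113 (Q = -7*(-159) = 1113)
(-208 + y(-41, 100)) + a(Q) = (-208 + 100*(1 - 41)) + 22 = (-208 + 100*(-40)) + 22 = (-208 - 4000) + 22 = -4208 + 22 = -4186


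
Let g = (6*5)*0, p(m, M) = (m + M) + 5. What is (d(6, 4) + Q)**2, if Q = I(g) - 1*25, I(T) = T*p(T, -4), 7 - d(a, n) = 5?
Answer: 529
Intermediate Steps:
p(m, M) = 5 + M + m (p(m, M) = (M + m) + 5 = 5 + M + m)
g = 0 (g = 30*0 = 0)
d(a, n) = 2 (d(a, n) = 7 - 1*5 = 7 - 5 = 2)
I(T) = T*(1 + T) (I(T) = T*(5 - 4 + T) = T*(1 + T))
Q = -25 (Q = 0*(1 + 0) - 1*25 = 0*1 - 25 = 0 - 25 = -25)
(d(6, 4) + Q)**2 = (2 - 25)**2 = (-23)**2 = 529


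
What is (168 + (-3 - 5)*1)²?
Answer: 25600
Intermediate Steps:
(168 + (-3 - 5)*1)² = (168 - 8*1)² = (168 - 8)² = 160² = 25600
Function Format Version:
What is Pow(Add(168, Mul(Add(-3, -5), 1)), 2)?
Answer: 25600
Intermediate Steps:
Pow(Add(168, Mul(Add(-3, -5), 1)), 2) = Pow(Add(168, Mul(-8, 1)), 2) = Pow(Add(168, -8), 2) = Pow(160, 2) = 25600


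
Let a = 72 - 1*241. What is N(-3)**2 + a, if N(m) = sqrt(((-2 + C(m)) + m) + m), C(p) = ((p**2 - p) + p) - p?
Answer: -165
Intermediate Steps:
C(p) = p**2 - p
N(m) = sqrt(-2 + 2*m + m*(-1 + m)) (N(m) = sqrt(((-2 + m*(-1 + m)) + m) + m) = sqrt((-2 + m + m*(-1 + m)) + m) = sqrt(-2 + 2*m + m*(-1 + m)))
a = -169 (a = 72 - 241 = -169)
N(-3)**2 + a = (sqrt(-2 - 3 + (-3)**2))**2 - 169 = (sqrt(-2 - 3 + 9))**2 - 169 = (sqrt(4))**2 - 169 = 2**2 - 169 = 4 - 169 = -165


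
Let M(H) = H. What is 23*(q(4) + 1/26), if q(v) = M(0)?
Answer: 23/26 ≈ 0.88461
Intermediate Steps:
q(v) = 0
23*(q(4) + 1/26) = 23*(0 + 1/26) = 23*(1/26) = 23/26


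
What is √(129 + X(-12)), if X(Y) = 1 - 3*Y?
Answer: √166 ≈ 12.884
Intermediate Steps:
√(129 + X(-12)) = √(129 + (1 - 3*(-12))) = √(129 + (1 + 36)) = √(129 + 37) = √166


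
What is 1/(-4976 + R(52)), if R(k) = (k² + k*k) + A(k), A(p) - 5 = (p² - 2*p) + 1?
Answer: 1/3038 ≈ 0.00032916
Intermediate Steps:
A(p) = 6 + p² - 2*p (A(p) = 5 + ((p² - 2*p) + 1) = 5 + (1 + p² - 2*p) = 6 + p² - 2*p)
R(k) = 6 - 2*k + 3*k² (R(k) = (k² + k*k) + (6 + k² - 2*k) = (k² + k²) + (6 + k² - 2*k) = 2*k² + (6 + k² - 2*k) = 6 - 2*k + 3*k²)
1/(-4976 + R(52)) = 1/(-4976 + (6 - 2*52 + 3*52²)) = 1/(-4976 + (6 - 104 + 3*2704)) = 1/(-4976 + (6 - 104 + 8112)) = 1/(-4976 + 8014) = 1/3038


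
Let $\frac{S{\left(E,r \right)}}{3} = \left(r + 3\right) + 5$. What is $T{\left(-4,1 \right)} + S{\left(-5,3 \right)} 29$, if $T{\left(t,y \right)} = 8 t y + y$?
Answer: $926$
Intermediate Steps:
$S{\left(E,r \right)} = 24 + 3 r$ ($S{\left(E,r \right)} = 3 \left(\left(r + 3\right) + 5\right) = 3 \left(\left(3 + r\right) + 5\right) = 3 \left(8 + r\right) = 24 + 3 r$)
$T{\left(t,y \right)} = y + 8 t y$ ($T{\left(t,y \right)} = 8 t y + y = y + 8 t y$)
$T{\left(-4,1 \right)} + S{\left(-5,3 \right)} 29 = 1 \left(1 + 8 \left(-4\right)\right) + \left(24 + 3 \cdot 3\right) 29 = 1 \left(1 - 32\right) + \left(24 + 9\right) 29 = 1 \left(-31\right) + 33 \cdot 29 = -31 + 957 = 926$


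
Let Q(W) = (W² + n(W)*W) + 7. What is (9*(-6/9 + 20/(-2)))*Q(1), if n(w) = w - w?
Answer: -768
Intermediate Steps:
n(w) = 0
Q(W) = 7 + W² (Q(W) = (W² + 0*W) + 7 = (W² + 0) + 7 = W² + 7 = 7 + W²)
(9*(-6/9 + 20/(-2)))*Q(1) = (9*(-6/9 + 20/(-2)))*(7 + 1²) = (9*(-6*⅑ + 20*(-½)))*(7 + 1) = (9*(-⅔ - 10))*8 = (9*(-32/3))*8 = -96*8 = -768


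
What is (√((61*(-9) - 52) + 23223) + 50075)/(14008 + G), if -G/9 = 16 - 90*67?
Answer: 50075/68134 + √22622/68134 ≈ 0.73716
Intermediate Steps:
G = 54126 (G = -9*(16 - 90*67) = -9*(16 - 6030) = -9*(-6014) = 54126)
(√((61*(-9) - 52) + 23223) + 50075)/(14008 + G) = (√((61*(-9) - 52) + 23223) + 50075)/(14008 + 54126) = (√((-549 - 52) + 23223) + 50075)/68134 = (√(-601 + 23223) + 50075)*(1/68134) = (√22622 + 50075)*(1/68134) = (50075 + √22622)*(1/68134) = 50075/68134 + √22622/68134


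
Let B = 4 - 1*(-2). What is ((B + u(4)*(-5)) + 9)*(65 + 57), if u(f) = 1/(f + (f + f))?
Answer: 10675/6 ≈ 1779.2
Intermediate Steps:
B = 6 (B = 4 + 2 = 6)
u(f) = 1/(3*f) (u(f) = 1/(f + 2*f) = 1/(3*f))
((B + u(4)*(-5)) + 9)*(65 + 57) = ((6 + ((1/3)/4)*(-5)) + 9)*(65 + 57) = ((6 + ((1/3)*(1/4))*(-5)) + 9)*122 = ((6 + (1/12)*(-5)) + 9)*122 = ((6 - 5/12) + 9)*122 = (67/12 + 9)*122 = (175/12)*122 = 10675/6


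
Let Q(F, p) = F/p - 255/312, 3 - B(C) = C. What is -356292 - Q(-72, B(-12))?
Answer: -185268919/520 ≈ -3.5629e+5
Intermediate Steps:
B(C) = 3 - C
Q(F, p) = -85/104 + F/p (Q(F, p) = F/p - 255*1/312 = F/p - 85/104 = -85/104 + F/p)
-356292 - Q(-72, B(-12)) = -356292 - (-85/104 - 72/(3 - 1*(-12))) = -356292 - (-85/104 - 72/(3 + 12)) = -356292 - (-85/104 - 72/15) = -356292 - (-85/104 - 72*1/15) = -356292 - (-85/104 - 24/5) = -356292 - 1*(-2921/520) = -356292 + 2921/520 = -185268919/520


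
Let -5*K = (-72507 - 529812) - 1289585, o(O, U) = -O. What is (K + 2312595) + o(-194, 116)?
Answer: 13455849/5 ≈ 2.6912e+6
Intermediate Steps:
K = 1891904/5 (K = -((-72507 - 529812) - 1289585)/5 = -(-602319 - 1289585)/5 = -⅕*(-1891904) = 1891904/5 ≈ 3.7838e+5)
(K + 2312595) + o(-194, 116) = (1891904/5 + 2312595) - 1*(-194) = 13454879/5 + 194 = 13455849/5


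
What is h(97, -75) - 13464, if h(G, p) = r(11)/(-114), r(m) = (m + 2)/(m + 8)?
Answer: -29163037/2166 ≈ -13464.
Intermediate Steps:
r(m) = (2 + m)/(8 + m)
h(G, p) = -13/2166 (h(G, p) = ((2 + 11)/(8 + 11))/(-114) = (13/19)*(-1/114) = -13/2166)
h(97, -75) - 13464 = -13/2166 - 13464 = -29163037/2166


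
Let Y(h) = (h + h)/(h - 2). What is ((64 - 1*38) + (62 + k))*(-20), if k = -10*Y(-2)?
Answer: -1560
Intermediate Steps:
Y(h) = 2*h/(-2 + h) (Y(h) = (2*h)/(-2 + h) = 2*h/(-2 + h))
k = -10 (k = -20*(-2)/(-2 - 2) = -20*(-2)/(-4) = -20*(-2)*(-1)/4 = -10*1 = -10)
((64 - 1*38) + (62 + k))*(-20) = ((64 - 1*38) + (62 - 10))*(-20) = ((64 - 38) + 52)*(-20) = (26 + 52)*(-20) = 78*(-20) = -1560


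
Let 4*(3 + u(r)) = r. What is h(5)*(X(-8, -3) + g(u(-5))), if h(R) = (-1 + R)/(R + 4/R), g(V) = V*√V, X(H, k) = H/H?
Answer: 20/29 - 85*I*√17/58 ≈ 0.68966 - 6.0425*I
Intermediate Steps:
u(r) = -3 + r/4
X(H, k) = 1
g(V) = V^(3/2)
h(R) = (-1 + R)/(R + 4/R)
h(5)*(X(-8, -3) + g(u(-5))) = (5*(-1 + 5)/(4 + 5²))*(1 + (-3 + (¼)*(-5))^(3/2)) = (5*4/(4 + 25))*(1 + (-3 - 5/4)^(3/2)) = (5*4/29)*(1 + (-17/4)^(3/2)) = (5*(1/29)*4)*(1 - 17*I*√17/8) = 20*(1 - 17*I*√17/8)/29 = 20/29 - 85*I*√17/58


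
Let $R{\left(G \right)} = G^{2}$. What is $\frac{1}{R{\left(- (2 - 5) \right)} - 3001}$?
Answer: $- \frac{1}{2992} \approx -0.00033422$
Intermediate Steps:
$\frac{1}{R{\left(- (2 - 5) \right)} - 3001} = \frac{1}{\left(- (2 - 5)\right)^{2} - 3001} = \frac{1}{\left(\left(-1\right) \left(-3\right)\right)^{2} - 3001} = \frac{1}{3^{2} - 3001} = \frac{1}{9 - 3001} = \frac{1}{-2992} = - \frac{1}{2992}$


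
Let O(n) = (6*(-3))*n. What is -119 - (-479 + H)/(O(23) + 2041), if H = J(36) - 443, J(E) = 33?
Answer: -192724/1627 ≈ -118.45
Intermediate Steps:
O(n) = -18*n
H = -410 (H = 33 - 443 = -410)
-119 - (-479 + H)/(O(23) + 2041) = -119 - (-479 - 410)/(-18*23 + 2041) = -119 - (-889)/(-414 + 2041) = -119 - (-889)/1627 = -119 - 1*(-889/1627) = -119 + 889/1627 = -192724/1627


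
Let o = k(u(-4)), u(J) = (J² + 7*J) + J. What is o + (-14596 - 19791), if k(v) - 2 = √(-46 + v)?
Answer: -34385 + I*√62 ≈ -34385.0 + 7.874*I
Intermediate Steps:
u(J) = J² + 8*J
k(v) = 2 + √(-46 + v)
o = 2 + I*√62 (o = 2 + √(-46 - 4*(8 - 4)) = 2 + √(-46 - 4*4) = 2 + √(-46 - 16) = 2 + √(-62) = 2 + I*√62 ≈ 2.0 + 7.874*I)
o + (-14596 - 19791) = (2 + I*√62) + (-14596 - 19791) = (2 + I*√62) - 34387 = -34385 + I*√62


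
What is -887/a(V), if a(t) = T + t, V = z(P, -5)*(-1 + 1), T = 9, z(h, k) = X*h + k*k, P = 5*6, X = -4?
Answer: -887/9 ≈ -98.556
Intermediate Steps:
P = 30
z(h, k) = k² - 4*h (z(h, k) = -4*h + k*k = -4*h + k² = k² - 4*h)
V = 0 (V = ((-5)² - 4*30)*(-1 + 1) = (25 - 120)*0 = -95*0 = 0)
a(t) = 9 + t
-887/a(V) = -887/(9 + 0) = -887/9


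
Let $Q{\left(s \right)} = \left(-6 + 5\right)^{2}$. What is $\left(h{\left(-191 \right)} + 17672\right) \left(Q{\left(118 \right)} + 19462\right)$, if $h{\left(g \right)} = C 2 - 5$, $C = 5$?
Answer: $344047451$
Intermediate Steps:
$Q{\left(s \right)} = 1$ ($Q{\left(s \right)} = \left(-1\right)^{2} = 1$)
$h{\left(g \right)} = 5$ ($h{\left(g \right)} = 5 \cdot 2 - 5 = 10 - 5 = 5$)
$\left(h{\left(-191 \right)} + 17672\right) \left(Q{\left(118 \right)} + 19462\right) = \left(5 + 17672\right) \left(1 + 19462\right) = 17677 \cdot 19463 = 344047451$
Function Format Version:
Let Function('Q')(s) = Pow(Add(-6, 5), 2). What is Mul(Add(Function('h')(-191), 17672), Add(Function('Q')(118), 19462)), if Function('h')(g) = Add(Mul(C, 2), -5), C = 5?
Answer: 344047451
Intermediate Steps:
Function('Q')(s) = 1 (Function('Q')(s) = Pow(-1, 2) = 1)
Function('h')(g) = 5 (Function('h')(g) = Add(Mul(5, 2), -5) = Add(10, -5) = 5)
Mul(Add(Function('h')(-191), 17672), Add(Function('Q')(118), 19462)) = Mul(Add(5, 17672), Add(1, 19462)) = Mul(17677, 19463) = 344047451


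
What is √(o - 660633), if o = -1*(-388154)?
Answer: I*√272479 ≈ 522.0*I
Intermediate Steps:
o = 388154
√(o - 660633) = √(388154 - 660633) = √(-272479) = I*√272479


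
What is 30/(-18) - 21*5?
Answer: -320/3 ≈ -106.67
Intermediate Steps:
30/(-18) - 21*5 = 30*(-1/18) - 105 = -5/3 - 105 = -320/3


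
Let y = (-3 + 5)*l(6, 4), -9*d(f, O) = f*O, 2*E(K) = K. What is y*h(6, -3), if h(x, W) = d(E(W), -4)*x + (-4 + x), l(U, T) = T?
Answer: -16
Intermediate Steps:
E(K) = K/2
d(f, O) = -O*f/9 (d(f, O) = -f*O/9 = -O*f/9)
h(x, W) = -4 + x + 2*W*x/9 (h(x, W) = (-⅑*(-4)*W/2)*x + (-4 + x) = (2*W/9)*x + (-4 + x) = 2*W*x/9 + (-4 + x) = -4 + x + 2*W*x/9)
y = 8 (y = (-3 + 5)*4 = 2*4 = 8)
y*h(6, -3) = 8*(-4 + 6 + (2/9)*(-3)*6) = 8*(-4 + 6 - 4) = 8*(-2) = -16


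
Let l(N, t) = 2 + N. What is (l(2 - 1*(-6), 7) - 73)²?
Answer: 3969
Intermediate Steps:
(l(2 - 1*(-6), 7) - 73)² = ((2 + (2 - 1*(-6))) - 73)² = ((2 + (2 + 6)) - 73)² = ((2 + 8) - 73)² = (10 - 73)² = (-63)² = 3969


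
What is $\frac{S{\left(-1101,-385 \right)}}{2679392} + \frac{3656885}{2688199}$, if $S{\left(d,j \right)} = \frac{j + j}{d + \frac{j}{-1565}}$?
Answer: $\frac{1687921536350591055}{1240801423965238144} \approx 1.3603$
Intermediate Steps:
$S{\left(d,j \right)} = \frac{2 j}{d - \frac{j}{1565}}$ ($S{\left(d,j \right)} = \frac{2 j}{d + j \left(- \frac{1}{1565}\right)} = \frac{2 j}{d - \frac{j}{1565}}$)
$\frac{S{\left(-1101,-385 \right)}}{2679392} + \frac{3656885}{2688199} = \frac{3130 \left(-385\right) \frac{1}{\left(-1\right) \left(-385\right) + 1565 \left(-1101\right)}}{2679392} + \frac{3656885}{2688199} = 3130 \left(-385\right) \frac{1}{385 - 1723065} \cdot \frac{1}{2679392} + 3656885 \cdot \frac{1}{2688199} = 3130 \left(-385\right) \frac{1}{-1722680} \cdot \frac{1}{2679392} + \frac{3656885}{2688199} = 3130 \left(-385\right) \left(- \frac{1}{1722680}\right) \frac{1}{2679392} + \frac{3656885}{2688199} = \frac{120505}{172268} \cdot \frac{1}{2679392} + \frac{3656885}{2688199} = \frac{120505}{461573501056} + \frac{3656885}{2688199} = \frac{1687921536350591055}{1240801423965238144}$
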